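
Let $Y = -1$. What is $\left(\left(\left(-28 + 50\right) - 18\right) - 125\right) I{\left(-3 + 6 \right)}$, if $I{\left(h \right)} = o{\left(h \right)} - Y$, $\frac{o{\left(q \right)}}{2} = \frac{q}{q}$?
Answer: $-363$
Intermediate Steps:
$o{\left(q \right)} = 2$ ($o{\left(q \right)} = 2 \frac{q}{q} = 2 \cdot 1 = 2$)
$I{\left(h \right)} = 3$ ($I{\left(h \right)} = 2 - -1 = 2 + 1 = 3$)
$\left(\left(\left(-28 + 50\right) - 18\right) - 125\right) I{\left(-3 + 6 \right)} = \left(\left(\left(-28 + 50\right) - 18\right) - 125\right) 3 = \left(\left(22 - 18\right) - 125\right) 3 = \left(4 - 125\right) 3 = \left(-121\right) 3 = -363$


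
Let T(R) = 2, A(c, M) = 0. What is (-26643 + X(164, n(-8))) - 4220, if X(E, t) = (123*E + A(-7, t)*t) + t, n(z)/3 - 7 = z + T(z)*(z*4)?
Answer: -10886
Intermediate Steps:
n(z) = 21 + 27*z (n(z) = 21 + 3*(z + 2*(z*4)) = 21 + 3*(z + 2*(4*z)) = 21 + 3*(z + 8*z) = 21 + 3*(9*z) = 21 + 27*z)
X(E, t) = t + 123*E (X(E, t) = (123*E + 0*t) + t = (123*E + 0) + t = 123*E + t = t + 123*E)
(-26643 + X(164, n(-8))) - 4220 = (-26643 + ((21 + 27*(-8)) + 123*164)) - 4220 = (-26643 + ((21 - 216) + 20172)) - 4220 = (-26643 + (-195 + 20172)) - 4220 = (-26643 + 19977) - 4220 = -6666 - 4220 = -10886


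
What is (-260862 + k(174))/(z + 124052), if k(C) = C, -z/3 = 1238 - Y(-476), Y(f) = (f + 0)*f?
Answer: -130344/400033 ≈ -0.32583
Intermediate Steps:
Y(f) = f**2 (Y(f) = f*f = f**2)
z = 676014 (z = -3*(1238 - 1*(-476)**2) = -3*(1238 - 1*226576) = -3*(1238 - 226576) = -3*(-225338) = 676014)
(-260862 + k(174))/(z + 124052) = (-260862 + 174)/(676014 + 124052) = -260688/800066 = -260688*1/800066 = -130344/400033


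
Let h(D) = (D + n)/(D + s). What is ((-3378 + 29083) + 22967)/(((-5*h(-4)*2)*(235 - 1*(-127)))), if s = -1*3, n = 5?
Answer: 85176/905 ≈ 94.117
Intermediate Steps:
s = -3
h(D) = (5 + D)/(-3 + D) (h(D) = (D + 5)/(D - 3) = (5 + D)/(-3 + D))
((-3378 + 29083) + 22967)/(((-5*h(-4)*2)*(235 - 1*(-127)))) = ((-3378 + 29083) + 22967)/(((-5*(5 - 4)/(-3 - 4)*2)*(235 - 1*(-127)))) = (25705 + 22967)/(((-5/(-7)*2)*(235 + 127))) = 48672/(((-(-5)/7*2)*362)) = 48672/(((-5*(-⅐)*2)*362)) = 48672/((((5/7)*2)*362)) = 48672/(((10/7)*362)) = 48672/(3620/7) = 48672*(7/3620) = 85176/905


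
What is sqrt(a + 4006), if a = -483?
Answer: sqrt(3523) ≈ 59.355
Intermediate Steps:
sqrt(a + 4006) = sqrt(-483 + 4006) = sqrt(3523)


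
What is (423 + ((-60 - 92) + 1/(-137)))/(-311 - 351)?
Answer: -18563/45347 ≈ -0.40935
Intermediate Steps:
(423 + ((-60 - 92) + 1/(-137)))/(-311 - 351) = (423 + (-152 - 1/137))/(-662) = (423 - 20825/137)*(-1/662) = (37126/137)*(-1/662) = -18563/45347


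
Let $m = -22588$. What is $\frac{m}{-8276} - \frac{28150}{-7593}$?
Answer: $\frac{101120021}{15709917} \approx 6.4367$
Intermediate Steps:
$\frac{m}{-8276} - \frac{28150}{-7593} = - \frac{22588}{-8276} - \frac{28150}{-7593} = \left(-22588\right) \left(- \frac{1}{8276}\right) - - \frac{28150}{7593} = \frac{5647}{2069} + \frac{28150}{7593} = \frac{101120021}{15709917}$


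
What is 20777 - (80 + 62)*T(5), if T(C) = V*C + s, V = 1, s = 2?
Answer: 19783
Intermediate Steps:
T(C) = 2 + C (T(C) = 1*C + 2 = C + 2 = 2 + C)
20777 - (80 + 62)*T(5) = 20777 - (80 + 62)*(2 + 5) = 20777 - 142*7 = 20777 - 1*994 = 20777 - 994 = 19783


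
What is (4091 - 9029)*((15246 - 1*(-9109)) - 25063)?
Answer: 3496104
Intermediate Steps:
(4091 - 9029)*((15246 - 1*(-9109)) - 25063) = -4938*((15246 + 9109) - 25063) = -4938*(24355 - 25063) = -4938*(-708) = 3496104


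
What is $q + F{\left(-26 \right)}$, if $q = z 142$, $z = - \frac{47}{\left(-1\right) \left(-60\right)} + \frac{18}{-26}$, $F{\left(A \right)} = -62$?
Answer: $- \frac{105901}{390} \approx -271.54$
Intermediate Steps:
$z = - \frac{1151}{780}$ ($z = - \frac{47}{60} + 18 \left(- \frac{1}{26}\right) = \left(-47\right) \frac{1}{60} - \frac{9}{13} = - \frac{47}{60} - \frac{9}{13} = - \frac{1151}{780} \approx -1.4756$)
$q = - \frac{81721}{390}$ ($q = \left(- \frac{1151}{780}\right) 142 = - \frac{81721}{390} \approx -209.54$)
$q + F{\left(-26 \right)} = - \frac{81721}{390} - 62 = - \frac{105901}{390}$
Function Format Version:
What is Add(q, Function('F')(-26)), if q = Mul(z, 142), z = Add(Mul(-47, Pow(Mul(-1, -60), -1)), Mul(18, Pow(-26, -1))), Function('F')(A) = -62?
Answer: Rational(-105901, 390) ≈ -271.54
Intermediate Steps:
z = Rational(-1151, 780) (z = Add(Mul(-47, Pow(60, -1)), Mul(18, Rational(-1, 26))) = Add(Mul(-47, Rational(1, 60)), Rational(-9, 13)) = Add(Rational(-47, 60), Rational(-9, 13)) = Rational(-1151, 780) ≈ -1.4756)
q = Rational(-81721, 390) (q = Mul(Rational(-1151, 780), 142) = Rational(-81721, 390) ≈ -209.54)
Add(q, Function('F')(-26)) = Add(Rational(-81721, 390), -62) = Rational(-105901, 390)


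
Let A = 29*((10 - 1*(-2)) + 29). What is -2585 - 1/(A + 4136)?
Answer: -13765126/5325 ≈ -2585.0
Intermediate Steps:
A = 1189 (A = 29*((10 + 2) + 29) = 29*(12 + 29) = 29*41 = 1189)
-2585 - 1/(A + 4136) = -2585 - 1/(1189 + 4136) = -2585 - 1/5325 = -13765126/5325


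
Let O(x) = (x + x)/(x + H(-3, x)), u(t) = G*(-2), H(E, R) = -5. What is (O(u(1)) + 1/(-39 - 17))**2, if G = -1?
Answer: 51529/28224 ≈ 1.8257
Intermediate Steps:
u(t) = 2 (u(t) = -1*(-2) = 2)
O(x) = 2*x/(-5 + x) (O(x) = (x + x)/(x - 5) = (2*x)/(-5 + x) = 2*x/(-5 + x))
(O(u(1)) + 1/(-39 - 17))**2 = (2*2/(-5 + 2) + 1/(-39 - 17))**2 = (2*2/(-3) + 1/(-56))**2 = (2*2*(-1/3) - 1/56)**2 = (-4/3 - 1/56)**2 = (-227/168)**2 = 51529/28224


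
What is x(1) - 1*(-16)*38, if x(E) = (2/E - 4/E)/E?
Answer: 606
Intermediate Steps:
x(E) = -2/E**2 (x(E) = (-2/E)/E = -2/E**2)
x(1) - 1*(-16)*38 = -2/1**2 - 1*(-16)*38 = -2*1 + 16*38 = -2 + 608 = 606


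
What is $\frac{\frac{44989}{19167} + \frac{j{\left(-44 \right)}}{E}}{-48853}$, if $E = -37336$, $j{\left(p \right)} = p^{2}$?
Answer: $- \frac{205325249}{4370017559817} \approx -4.6985 \cdot 10^{-5}$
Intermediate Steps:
$\frac{\frac{44989}{19167} + \frac{j{\left(-44 \right)}}{E}}{-48853} = \frac{\frac{44989}{19167} + \frac{\left(-44\right)^{2}}{-37336}}{-48853} = \left(44989 \cdot \frac{1}{19167} + 1936 \left(- \frac{1}{37336}\right)\right) \left(- \frac{1}{48853}\right) = \left(\frac{44989}{19167} - \frac{242}{4667}\right) \left(- \frac{1}{48853}\right) = \frac{205325249}{89452389} \left(- \frac{1}{48853}\right) = - \frac{205325249}{4370017559817}$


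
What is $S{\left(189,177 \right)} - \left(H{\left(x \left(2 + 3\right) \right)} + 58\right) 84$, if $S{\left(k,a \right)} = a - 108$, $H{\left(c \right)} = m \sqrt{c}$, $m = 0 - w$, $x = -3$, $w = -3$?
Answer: $-4803 - 252 i \sqrt{15} \approx -4803.0 - 975.99 i$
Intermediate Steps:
$m = 3$ ($m = 0 - -3 = 0 + 3 = 3$)
$H{\left(c \right)} = 3 \sqrt{c}$
$S{\left(k,a \right)} = -108 + a$ ($S{\left(k,a \right)} = a - 108 = -108 + a$)
$S{\left(189,177 \right)} - \left(H{\left(x \left(2 + 3\right) \right)} + 58\right) 84 = \left(-108 + 177\right) - \left(3 \sqrt{- 3 \left(2 + 3\right)} + 58\right) 84 = 69 - \left(3 \sqrt{\left(-3\right) 5} + 58\right) 84 = 69 - \left(3 \sqrt{-15} + 58\right) 84 = 69 - \left(3 i \sqrt{15} + 58\right) 84 = 69 - \left(58 + 3 i \sqrt{15}\right) 84 = 69 - \left(4872 + 252 i \sqrt{15}\right) = -4803 - 252 i \sqrt{15}$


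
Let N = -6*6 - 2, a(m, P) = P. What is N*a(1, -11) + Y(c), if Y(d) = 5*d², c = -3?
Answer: 463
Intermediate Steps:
N = -38 (N = -36 - 2 = -38)
N*a(1, -11) + Y(c) = -38*(-11) + 5*(-3)² = 418 + 5*9 = 418 + 45 = 463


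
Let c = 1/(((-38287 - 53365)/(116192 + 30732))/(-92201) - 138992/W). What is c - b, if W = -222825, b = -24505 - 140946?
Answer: 77881893674358073502/470720267918777 ≈ 1.6545e+5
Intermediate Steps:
b = -165451
c = 754626928500075/470720267918777 (c = 1/(((-38287 - 53365)/(116192 + 30732))/(-92201) - 138992/(-222825)) = 1/(-91652/146924*(-1/92201) - 138992*(-1/222825)) = 1/(-91652*1/146924*(-1/92201) + 138992/222825) = 1/(-22913/36731*(-1/92201) + 138992/222825) = 1/(22913/3386634931 + 138992/222825) = 1/(470720267918777/754626928500075) = 754626928500075/470720267918777 ≈ 1.6031)
c - b = 754626928500075/470720267918777 - 1*(-165451) = 754626928500075/470720267918777 + 165451 = 77881893674358073502/470720267918777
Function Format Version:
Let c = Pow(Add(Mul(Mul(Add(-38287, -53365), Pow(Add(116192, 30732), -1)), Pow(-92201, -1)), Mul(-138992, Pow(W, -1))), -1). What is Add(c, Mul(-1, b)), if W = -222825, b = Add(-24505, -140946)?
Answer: Rational(77881893674358073502, 470720267918777) ≈ 1.6545e+5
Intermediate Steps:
b = -165451
c = Rational(754626928500075, 470720267918777) (c = Pow(Add(Mul(Mul(Add(-38287, -53365), Pow(Add(116192, 30732), -1)), Pow(-92201, -1)), Mul(-138992, Pow(-222825, -1))), -1) = Pow(Add(Mul(Mul(-91652, Pow(146924, -1)), Rational(-1, 92201)), Mul(-138992, Rational(-1, 222825))), -1) = Pow(Add(Mul(Mul(-91652, Rational(1, 146924)), Rational(-1, 92201)), Rational(138992, 222825)), -1) = Pow(Add(Mul(Rational(-22913, 36731), Rational(-1, 92201)), Rational(138992, 222825)), -1) = Pow(Add(Rational(22913, 3386634931), Rational(138992, 222825)), -1) = Pow(Rational(470720267918777, 754626928500075), -1) = Rational(754626928500075, 470720267918777) ≈ 1.6031)
Add(c, Mul(-1, b)) = Add(Rational(754626928500075, 470720267918777), Mul(-1, -165451)) = Add(Rational(754626928500075, 470720267918777), 165451) = Rational(77881893674358073502, 470720267918777)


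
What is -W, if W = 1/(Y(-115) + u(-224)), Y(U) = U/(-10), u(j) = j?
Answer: 2/425 ≈ 0.0047059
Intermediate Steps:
Y(U) = -U/10 (Y(U) = U*(-⅒) = -U/10)
W = -2/425 (W = 1/(-⅒*(-115) - 224) = 1/(23/2 - 224) = 1/(-425/2) = -2/425 ≈ -0.0047059)
-W = -1*(-2/425) = 2/425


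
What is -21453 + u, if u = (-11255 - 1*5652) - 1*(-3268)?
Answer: -35092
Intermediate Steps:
u = -13639 (u = (-11255 - 5652) + 3268 = -16907 + 3268 = -13639)
-21453 + u = -21453 - 13639 = -35092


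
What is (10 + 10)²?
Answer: 400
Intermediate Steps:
(10 + 10)² = 20² = 400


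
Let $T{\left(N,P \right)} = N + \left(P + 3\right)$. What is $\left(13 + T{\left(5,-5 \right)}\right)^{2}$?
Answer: $256$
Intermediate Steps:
$T{\left(N,P \right)} = 3 + N + P$ ($T{\left(N,P \right)} = N + \left(3 + P\right) = 3 + N + P$)
$\left(13 + T{\left(5,-5 \right)}\right)^{2} = \left(13 + \left(3 + 5 - 5\right)\right)^{2} = \left(13 + 3\right)^{2} = 16^{2} = 256$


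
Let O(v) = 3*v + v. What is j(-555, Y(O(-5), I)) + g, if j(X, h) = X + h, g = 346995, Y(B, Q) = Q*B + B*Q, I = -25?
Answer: 347440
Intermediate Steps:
O(v) = 4*v
Y(B, Q) = 2*B*Q (Y(B, Q) = B*Q + B*Q = 2*B*Q)
j(-555, Y(O(-5), I)) + g = (-555 + 2*(4*(-5))*(-25)) + 346995 = (-555 + 2*(-20)*(-25)) + 346995 = (-555 + 1000) + 346995 = 445 + 346995 = 347440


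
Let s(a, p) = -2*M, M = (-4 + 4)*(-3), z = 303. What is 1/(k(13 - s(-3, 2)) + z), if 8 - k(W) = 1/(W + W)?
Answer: 26/8085 ≈ 0.0032158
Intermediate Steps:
M = 0 (M = 0*(-3) = 0)
s(a, p) = 0 (s(a, p) = -2*0 = 0)
k(W) = 8 - 1/(2*W) (k(W) = 8 - 1/(W + W) = 8 - 1/(2*W))
1/(k(13 - s(-3, 2)) + z) = 1/((8 - 1/(2*(13 - 1*0))) + 303) = 1/((8 - 1/(2*(13 + 0))) + 303) = 1/((8 - 1/2/13) + 303) = 1/((8 - 1/2*1/13) + 303) = 1/((8 - 1/26) + 303) = 1/(207/26 + 303) = 1/(8085/26) = 26/8085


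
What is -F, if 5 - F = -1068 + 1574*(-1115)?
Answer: -1756083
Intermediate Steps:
F = 1756083 (F = 5 - (-1068 + 1574*(-1115)) = 5 - (-1068 - 1755010) = 5 - 1*(-1756078) = 5 + 1756078 = 1756083)
-F = -1*1756083 = -1756083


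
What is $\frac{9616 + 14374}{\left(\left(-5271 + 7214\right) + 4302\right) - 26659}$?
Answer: $- \frac{11995}{10207} \approx -1.1752$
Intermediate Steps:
$\frac{9616 + 14374}{\left(\left(-5271 + 7214\right) + 4302\right) - 26659} = \frac{23990}{\left(1943 + 4302\right) - 26659} = \frac{23990}{6245 - 26659} = \frac{23990}{-20414} = 23990 \left(- \frac{1}{20414}\right) = - \frac{11995}{10207}$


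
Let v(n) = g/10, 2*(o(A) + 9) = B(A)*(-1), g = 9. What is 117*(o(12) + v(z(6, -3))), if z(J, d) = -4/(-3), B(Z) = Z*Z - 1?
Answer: -46566/5 ≈ -9313.2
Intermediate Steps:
B(Z) = -1 + Z² (B(Z) = Z² - 1 = -1 + Z²)
o(A) = -17/2 - A²/2 (o(A) = -9 + ((-1 + A²)*(-1))/2 = -9 + (1 - A²)/2 = -9 + (½ - A²/2) = -17/2 - A²/2)
z(J, d) = 4/3 (z(J, d) = -4*(-⅓) = 4/3)
v(n) = 9/10
117*(o(12) + v(z(6, -3))) = 117*((-17/2 - ½*12²) + 9/10) = 117*((-17/2 - ½*144) + 9/10) = 117*((-17/2 - 72) + 9/10) = 117*(-161/2 + 9/10) = 117*(-398/5) = -46566/5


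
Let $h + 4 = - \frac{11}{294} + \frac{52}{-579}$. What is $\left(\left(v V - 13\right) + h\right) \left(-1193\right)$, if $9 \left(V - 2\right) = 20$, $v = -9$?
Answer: $\frac{3731738597}{56742} \approx 65767.0$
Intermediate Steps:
$V = \frac{38}{9}$ ($V = 2 + \frac{1}{9} \cdot 20 = 2 + \frac{20}{9} = \frac{38}{9} \approx 4.2222$)
$h = - \frac{234187}{56742}$ ($h = -4 + \left(- \frac{11}{294} + \frac{52}{-579}\right) = -4 + \left(\left(-11\right) \frac{1}{294} + 52 \left(- \frac{1}{579}\right)\right) = -4 - \frac{7219}{56742} = - \frac{234187}{56742} \approx -4.1272$)
$\left(\left(v V - 13\right) + h\right) \left(-1193\right) = \left(\left(\left(-9\right) \frac{38}{9} - 13\right) - \frac{234187}{56742}\right) \left(-1193\right) = \left(\left(-38 - 13\right) - \frac{234187}{56742}\right) \left(-1193\right) = \left(-51 - \frac{234187}{56742}\right) \left(-1193\right) = \left(- \frac{3128029}{56742}\right) \left(-1193\right) = \frac{3731738597}{56742}$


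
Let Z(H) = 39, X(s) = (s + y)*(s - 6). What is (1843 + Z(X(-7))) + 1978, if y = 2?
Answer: 3860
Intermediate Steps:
X(s) = (-6 + s)*(2 + s) (X(s) = (s + 2)*(s - 6) = (2 + s)*(-6 + s) = (-6 + s)*(2 + s))
(1843 + Z(X(-7))) + 1978 = (1843 + 39) + 1978 = 1882 + 1978 = 3860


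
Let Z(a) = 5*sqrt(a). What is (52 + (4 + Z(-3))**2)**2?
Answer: -4751 - 560*I*sqrt(3) ≈ -4751.0 - 969.95*I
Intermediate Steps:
(52 + (4 + Z(-3))**2)**2 = (52 + (4 + 5*sqrt(-3))**2)**2 = (52 + (4 + 5*(I*sqrt(3)))**2)**2 = (52 + (4 + 5*I*sqrt(3))**2)**2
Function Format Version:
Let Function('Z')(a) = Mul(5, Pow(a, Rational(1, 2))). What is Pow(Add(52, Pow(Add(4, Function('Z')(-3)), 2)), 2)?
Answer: Add(-4751, Mul(-560, I, Pow(3, Rational(1, 2)))) ≈ Add(-4751.0, Mul(-969.95, I))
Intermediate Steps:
Pow(Add(52, Pow(Add(4, Function('Z')(-3)), 2)), 2) = Pow(Add(52, Pow(Add(4, Mul(5, Pow(-3, Rational(1, 2)))), 2)), 2) = Pow(Add(52, Pow(Add(4, Mul(5, Mul(I, Pow(3, Rational(1, 2))))), 2)), 2) = Pow(Add(52, Pow(Add(4, Mul(5, I, Pow(3, Rational(1, 2)))), 2)), 2)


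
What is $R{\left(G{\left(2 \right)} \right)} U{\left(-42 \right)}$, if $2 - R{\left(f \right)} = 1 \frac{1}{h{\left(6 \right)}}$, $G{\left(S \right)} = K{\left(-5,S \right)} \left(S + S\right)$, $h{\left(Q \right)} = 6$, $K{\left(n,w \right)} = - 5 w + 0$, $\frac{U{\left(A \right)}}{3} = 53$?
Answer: $\frac{583}{2} \approx 291.5$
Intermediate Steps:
$U{\left(A \right)} = 159$ ($U{\left(A \right)} = 3 \cdot 53 = 159$)
$K{\left(n,w \right)} = - 5 w$
$G{\left(S \right)} = - 10 S^{2}$ ($G{\left(S \right)} = - 5 S \left(S + S\right) = - 5 S 2 S = - 10 S^{2}$)
$R{\left(f \right)} = \frac{11}{6}$ ($R{\left(f \right)} = 2 - 1 \cdot \frac{1}{6} = 2 - \frac{1}{6} = \frac{11}{6}$)
$R{\left(G{\left(2 \right)} \right)} U{\left(-42 \right)} = \frac{11}{6} \cdot 159 = \frac{583}{2}$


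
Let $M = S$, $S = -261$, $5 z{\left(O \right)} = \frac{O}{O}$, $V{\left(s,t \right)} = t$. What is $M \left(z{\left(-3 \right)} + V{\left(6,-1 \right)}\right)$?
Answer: $\frac{1044}{5} \approx 208.8$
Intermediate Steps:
$z{\left(O \right)} = \frac{1}{5}$ ($z{\left(O \right)} = \frac{O \frac{1}{O}}{5} = \frac{1}{5} \cdot 1 = \frac{1}{5}$)
$M = -261$
$M \left(z{\left(-3 \right)} + V{\left(6,-1 \right)}\right) = - 261 \left(\frac{1}{5} - 1\right) = \left(-261\right) \left(- \frac{4}{5}\right) = \frac{1044}{5}$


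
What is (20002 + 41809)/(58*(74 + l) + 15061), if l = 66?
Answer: 61811/23181 ≈ 2.6665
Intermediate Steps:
(20002 + 41809)/(58*(74 + l) + 15061) = (20002 + 41809)/(58*(74 + 66) + 15061) = 61811/(58*140 + 15061) = 61811/(8120 + 15061) = 61811/23181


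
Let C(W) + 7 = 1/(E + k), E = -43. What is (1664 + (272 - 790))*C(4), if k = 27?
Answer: -64749/8 ≈ -8093.6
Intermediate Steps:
C(W) = -113/16 (C(W) = -7 + 1/(-43 + 27) = -7 + 1/(-16) = -7 - 1/16 = -113/16)
(1664 + (272 - 790))*C(4) = (1664 + (272 - 790))*(-113/16) = (1664 - 518)*(-113/16) = 1146*(-113/16) = -64749/8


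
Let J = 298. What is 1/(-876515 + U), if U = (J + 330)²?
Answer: -1/482131 ≈ -2.0741e-6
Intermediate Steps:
U = 394384 (U = (298 + 330)² = 628² = 394384)
1/(-876515 + U) = 1/(-876515 + 394384) = 1/(-482131) = -1/482131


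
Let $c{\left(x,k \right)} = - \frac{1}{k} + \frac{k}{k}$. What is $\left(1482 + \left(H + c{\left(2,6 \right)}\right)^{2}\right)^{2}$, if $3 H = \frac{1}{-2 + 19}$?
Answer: $\frac{2937909125089}{1336336} \approx 2.1985 \cdot 10^{6}$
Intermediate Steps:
$c{\left(x,k \right)} = 1 - \frac{1}{k}$ ($c{\left(x,k \right)} = - \frac{1}{k} + 1 = 1 - \frac{1}{k}$)
$H = \frac{1}{51}$ ($H = \frac{1}{3 \left(-2 + 19\right)} = \frac{1}{3 \cdot 17} = \frac{1}{3} \cdot \frac{1}{17} = \frac{1}{51} \approx 0.019608$)
$\left(1482 + \left(H + c{\left(2,6 \right)}\right)^{2}\right)^{2} = \left(1482 + \left(\frac{1}{51} + \frac{-1 + 6}{6}\right)^{2}\right)^{2} = \left(1482 + \left(\frac{1}{51} + \frac{1}{6} \cdot 5\right)^{2}\right)^{2} = \left(1482 + \left(\frac{1}{51} + \frac{5}{6}\right)^{2}\right)^{2} = \left(1482 + \left(\frac{29}{34}\right)^{2}\right)^{2} = \left(1482 + \frac{841}{1156}\right)^{2} = \left(\frac{1714033}{1156}\right)^{2} = \frac{2937909125089}{1336336}$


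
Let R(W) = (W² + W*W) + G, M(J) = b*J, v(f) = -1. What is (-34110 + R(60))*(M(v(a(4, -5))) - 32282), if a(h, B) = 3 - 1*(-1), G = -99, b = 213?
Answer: 877657455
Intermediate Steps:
a(h, B) = 4 (a(h, B) = 3 + 1 = 4)
M(J) = 213*J
R(W) = -99 + 2*W² (R(W) = (W² + W*W) - 99 = (W² + W²) - 99 = 2*W² - 99 = -99 + 2*W²)
(-34110 + R(60))*(M(v(a(4, -5))) - 32282) = (-34110 + (-99 + 2*60²))*(213*(-1) - 32282) = (-34110 + (-99 + 2*3600))*(-213 - 32282) = (-34110 + (-99 + 7200))*(-32495) = (-34110 + 7101)*(-32495) = -27009*(-32495) = 877657455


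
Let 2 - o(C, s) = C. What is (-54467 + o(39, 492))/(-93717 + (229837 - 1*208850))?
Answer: 27252/36365 ≈ 0.74940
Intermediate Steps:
o(C, s) = 2 - C
(-54467 + o(39, 492))/(-93717 + (229837 - 1*208850)) = (-54467 + (2 - 1*39))/(-93717 + (229837 - 1*208850)) = (-54467 + (2 - 39))/(-93717 + (229837 - 208850)) = (-54467 - 37)/(-93717 + 20987) = -54504/(-72730) = -54504*(-1/72730) = 27252/36365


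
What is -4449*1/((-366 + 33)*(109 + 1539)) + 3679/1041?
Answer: 74948435/21158672 ≈ 3.5422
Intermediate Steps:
-4449*1/((-366 + 33)*(109 + 1539)) + 3679/1041 = -4449/((-333*1648)) + 3679*(1/1041) = -4449/(-548784) + 3679/1041 = -4449*(-1/548784) + 3679/1041 = 1483/182928 + 3679/1041 = 74948435/21158672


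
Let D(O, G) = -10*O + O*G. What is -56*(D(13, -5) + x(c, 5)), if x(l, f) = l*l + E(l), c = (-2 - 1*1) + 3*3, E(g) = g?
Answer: 8568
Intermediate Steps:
c = 6 (c = (-2 - 1) + 9 = -3 + 9 = 6)
x(l, f) = l + l² (x(l, f) = l*l + l = l² + l = l + l²)
D(O, G) = -10*O + G*O
-56*(D(13, -5) + x(c, 5)) = -56*(13*(-10 - 5) + 6*(1 + 6)) = -56*(13*(-15) + 6*7) = -56*(-195 + 42) = -56*(-153) = 8568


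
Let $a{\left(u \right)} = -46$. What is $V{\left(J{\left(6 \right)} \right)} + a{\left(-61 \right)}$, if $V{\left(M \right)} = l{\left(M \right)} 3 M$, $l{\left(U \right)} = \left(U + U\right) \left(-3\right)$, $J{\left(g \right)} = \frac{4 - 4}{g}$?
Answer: $-46$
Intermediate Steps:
$J{\left(g \right)} = 0$ ($J{\left(g \right)} = \frac{0}{g} = 0$)
$l{\left(U \right)} = - 6 U$ ($l{\left(U \right)} = 2 U \left(-3\right) = - 6 U$)
$V{\left(M \right)} = - 18 M^{2}$ ($V{\left(M \right)} = - 6 M 3 M = - 18 M M = - 18 M^{2}$)
$V{\left(J{\left(6 \right)} \right)} + a{\left(-61 \right)} = - 18 \cdot 0^{2} - 46 = \left(-18\right) 0 - 46 = 0 - 46 = -46$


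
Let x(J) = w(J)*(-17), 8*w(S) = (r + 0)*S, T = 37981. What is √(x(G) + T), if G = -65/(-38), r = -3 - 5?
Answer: 93*√6346/38 ≈ 194.96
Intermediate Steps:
r = -8
w(S) = -S (w(S) = ((-8 + 0)*S)/8 = (-8*S)/8 = -S)
G = 65/38 (G = -65*(-1/38) = 65/38 ≈ 1.7105)
x(J) = 17*J (x(J) = -J*(-17) = 17*J)
√(x(G) + T) = √(17*(65/38) + 37981) = √(1105/38 + 37981) = √(1444383/38) = 93*√6346/38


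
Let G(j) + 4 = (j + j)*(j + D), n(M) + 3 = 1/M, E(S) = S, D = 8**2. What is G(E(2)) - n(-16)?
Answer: 4209/16 ≈ 263.06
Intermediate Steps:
D = 64
n(M) = -3 + 1/M
G(j) = -4 + 2*j*(64 + j) (G(j) = -4 + (j + j)*(j + 64) = -4 + (2*j)*(64 + j) = -4 + 2*j*(64 + j))
G(E(2)) - n(-16) = (-4 + 2*2**2 + 128*2) - (-3 + 1/(-16)) = (-4 + 2*4 + 256) - (-3 - 1/16) = (-4 + 8 + 256) - 1*(-49/16) = 260 + 49/16 = 4209/16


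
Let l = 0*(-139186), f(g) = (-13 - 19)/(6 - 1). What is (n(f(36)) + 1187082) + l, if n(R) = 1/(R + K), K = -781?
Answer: 4673541829/3937 ≈ 1.1871e+6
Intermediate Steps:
f(g) = -32/5
n(R) = 1/(-781 + R) (n(R) = 1/(R - 781) = 1/(-781 + R))
l = 0
(n(f(36)) + 1187082) + l = (1/(-781 - 32/5) + 1187082) + 0 = (1/(-3937/5) + 1187082) + 0 = (-5/3937 + 1187082) + 0 = 4673541829/3937 + 0 = 4673541829/3937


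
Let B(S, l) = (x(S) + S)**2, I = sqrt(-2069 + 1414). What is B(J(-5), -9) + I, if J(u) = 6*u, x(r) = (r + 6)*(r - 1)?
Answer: 509796 + I*sqrt(655) ≈ 5.098e+5 + 25.593*I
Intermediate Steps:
x(r) = (-1 + r)*(6 + r) (x(r) = (6 + r)*(-1 + r) = (-1 + r)*(6 + r))
I = I*sqrt(655) (I = sqrt(-655) = I*sqrt(655) ≈ 25.593*I)
B(S, l) = (-6 + S**2 + 6*S)**2 (B(S, l) = ((-6 + S**2 + 5*S) + S)**2 = (-6 + S**2 + 6*S)**2)
B(J(-5), -9) + I = (-6 + (6*(-5))**2 + 6*(6*(-5)))**2 + I*sqrt(655) = (-6 + (-30)**2 + 6*(-30))**2 + I*sqrt(655) = (-6 + 900 - 180)**2 + I*sqrt(655) = 714**2 + I*sqrt(655) = 509796 + I*sqrt(655)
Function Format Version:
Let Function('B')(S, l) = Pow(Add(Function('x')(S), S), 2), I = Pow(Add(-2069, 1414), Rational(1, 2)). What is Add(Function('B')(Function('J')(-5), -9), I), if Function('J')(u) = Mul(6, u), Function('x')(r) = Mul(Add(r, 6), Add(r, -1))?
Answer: Add(509796, Mul(I, Pow(655, Rational(1, 2)))) ≈ Add(5.0980e+5, Mul(25.593, I))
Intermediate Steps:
Function('x')(r) = Mul(Add(-1, r), Add(6, r)) (Function('x')(r) = Mul(Add(6, r), Add(-1, r)) = Mul(Add(-1, r), Add(6, r)))
I = Mul(I, Pow(655, Rational(1, 2))) (I = Pow(-655, Rational(1, 2)) = Mul(I, Pow(655, Rational(1, 2))) ≈ Mul(25.593, I))
Function('B')(S, l) = Pow(Add(-6, Pow(S, 2), Mul(6, S)), 2) (Function('B')(S, l) = Pow(Add(Add(-6, Pow(S, 2), Mul(5, S)), S), 2) = Pow(Add(-6, Pow(S, 2), Mul(6, S)), 2))
Add(Function('B')(Function('J')(-5), -9), I) = Add(Pow(Add(-6, Pow(Mul(6, -5), 2), Mul(6, Mul(6, -5))), 2), Mul(I, Pow(655, Rational(1, 2)))) = Add(Pow(Add(-6, Pow(-30, 2), Mul(6, -30)), 2), Mul(I, Pow(655, Rational(1, 2)))) = Add(Pow(Add(-6, 900, -180), 2), Mul(I, Pow(655, Rational(1, 2)))) = Add(Pow(714, 2), Mul(I, Pow(655, Rational(1, 2)))) = Add(509796, Mul(I, Pow(655, Rational(1, 2))))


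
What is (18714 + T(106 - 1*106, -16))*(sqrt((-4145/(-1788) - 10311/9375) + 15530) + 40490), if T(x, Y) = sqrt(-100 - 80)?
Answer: (3119 + I*sqrt(5))*(4524757500 + sqrt(193954825988715))/18625 ≈ 7.6006e+8 + 5.449e+5*I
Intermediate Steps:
T(x, Y) = 6*I*sqrt(5) (T(x, Y) = sqrt(-180) = 6*I*sqrt(5))
(18714 + T(106 - 1*106, -16))*(sqrt((-4145/(-1788) - 10311/9375) + 15530) + 40490) = (18714 + 6*I*sqrt(5))*(sqrt((-4145/(-1788) - 10311/9375) + 15530) + 40490) = (18714 + 6*I*sqrt(5))*(sqrt((-4145*(-1/1788) - 10311*1/9375) + 15530) + 40490) = (18714 + 6*I*sqrt(5))*(sqrt((4145/1788 - 3437/3125) + 15530) + 40490) = (18714 + 6*I*sqrt(5))*(sqrt(6807769/5587500 + 15530) + 40490) = (18714 + 6*I*sqrt(5))*(sqrt(86780682769/5587500) + 40490) = (18714 + 6*I*sqrt(5))*(sqrt(193954825988715)/111750 + 40490) = (18714 + 6*I*sqrt(5))*(40490 + sqrt(193954825988715)/111750)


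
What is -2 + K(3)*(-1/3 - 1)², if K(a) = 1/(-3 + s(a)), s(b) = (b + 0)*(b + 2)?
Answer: -50/27 ≈ -1.8519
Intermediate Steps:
s(b) = b*(2 + b)
K(a) = 1/(-3 + a*(2 + a))
-2 + K(3)*(-1/3 - 1)² = -2 + (-1/3 - 1)²/(-3 + 3*(2 + 3)) = -2 + (-1*⅓ - 1)²/(-3 + 3*5) = -2 + (-⅓ - 1)²/(-3 + 15) = -2 + (-4/3)²/12 = -2 + (1/12)*(16/9) = -2 + 4/27 = -50/27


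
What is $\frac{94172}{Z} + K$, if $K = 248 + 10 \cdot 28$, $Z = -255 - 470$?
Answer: $\frac{288628}{725} \approx 398.11$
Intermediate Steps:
$Z = -725$ ($Z = -255 - 470 = -725$)
$K = 528$ ($K = 248 + 280 = 528$)
$\frac{94172}{Z} + K = \frac{94172}{-725} + 528 = 94172 \left(- \frac{1}{725}\right) + 528 = - \frac{94172}{725} + 528 = \frac{288628}{725}$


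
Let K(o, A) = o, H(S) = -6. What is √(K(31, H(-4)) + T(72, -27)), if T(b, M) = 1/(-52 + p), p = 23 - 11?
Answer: √12390/20 ≈ 5.5655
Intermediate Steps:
p = 12
T(b, M) = -1/40 (T(b, M) = 1/(-52 + 12) = 1/(-40) = -1/40)
√(K(31, H(-4)) + T(72, -27)) = √(31 - 1/40) = √(1239/40) = √12390/20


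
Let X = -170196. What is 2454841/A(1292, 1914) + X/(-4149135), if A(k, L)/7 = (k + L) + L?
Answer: 135887553829/1982733312 ≈ 68.535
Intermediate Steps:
A(k, L) = 7*k + 14*L (A(k, L) = 7*((k + L) + L) = 7*((L + k) + L) = 7*(k + 2*L) = 7*k + 14*L)
2454841/A(1292, 1914) + X/(-4149135) = 2454841/(7*1292 + 14*1914) - 170196/(-4149135) = 2454841/(9044 + 26796) - 170196*(-1/4149135) = 2454841/35840 + 56732/1383045 = 135887553829/1982733312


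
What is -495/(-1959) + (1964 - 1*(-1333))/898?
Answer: 2301111/586394 ≈ 3.9242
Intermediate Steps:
-495/(-1959) + (1964 - 1*(-1333))/898 = -495*(-1/1959) + (1964 + 1333)*(1/898) = 165/653 + 3297*(1/898) = 165/653 + 3297/898 = 2301111/586394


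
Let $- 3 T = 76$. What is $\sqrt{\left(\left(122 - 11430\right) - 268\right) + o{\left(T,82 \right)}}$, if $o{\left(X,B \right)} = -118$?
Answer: $i \sqrt{11694} \approx 108.14 i$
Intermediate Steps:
$T = - \frac{76}{3}$ ($T = \left(- \frac{1}{3}\right) 76 = - \frac{76}{3} \approx -25.333$)
$\sqrt{\left(\left(122 - 11430\right) - 268\right) + o{\left(T,82 \right)}} = \sqrt{\left(\left(122 - 11430\right) - 268\right) - 118} = \sqrt{\left(-11308 - 268\right) - 118} = \sqrt{-11576 - 118} = \sqrt{-11694} = i \sqrt{11694}$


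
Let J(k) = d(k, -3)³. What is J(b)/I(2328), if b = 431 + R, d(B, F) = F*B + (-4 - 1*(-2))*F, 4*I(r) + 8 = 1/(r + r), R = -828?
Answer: -4563072553536/5321 ≈ -8.5756e+8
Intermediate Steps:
I(r) = -2 + 1/(8*r) (I(r) = -2 + 1/(4*(r + r)) = -2 + 1/(4*((2*r))) = -2 + (1/(2*r))/4 = -2 + 1/(8*r))
d(B, F) = -2*F + B*F (d(B, F) = B*F + (-4 + 2)*F = B*F - 2*F = -2*F + B*F)
b = -397 (b = 431 - 828 = -397)
J(k) = (6 - 3*k)³ (J(k) = (-3*(-2 + k))³ = (6 - 3*k)³)
J(b)/I(2328) = (27*(2 - 1*(-397))³)/(-2 + (⅛)/2328) = (27*(2 + 397)³)/(-2 + (⅛)*(1/2328)) = (27*399³)/(-2 + 1/18624) = (27*63521199)/(-37247/18624) = 1715072373*(-18624/37247) = -4563072553536/5321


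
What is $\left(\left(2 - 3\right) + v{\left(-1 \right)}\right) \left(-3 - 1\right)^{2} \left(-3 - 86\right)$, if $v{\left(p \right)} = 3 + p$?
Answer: $-1424$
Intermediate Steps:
$\left(\left(2 - 3\right) + v{\left(-1 \right)}\right) \left(-3 - 1\right)^{2} \left(-3 - 86\right) = \left(\left(2 - 3\right) + \left(3 - 1\right)\right) \left(-3 - 1\right)^{2} \left(-3 - 86\right) = \left(-1 + 2\right) \left(-4\right)^{2} \left(-89\right) = 1 \cdot 16 \left(-89\right) = 16 \left(-89\right) = -1424$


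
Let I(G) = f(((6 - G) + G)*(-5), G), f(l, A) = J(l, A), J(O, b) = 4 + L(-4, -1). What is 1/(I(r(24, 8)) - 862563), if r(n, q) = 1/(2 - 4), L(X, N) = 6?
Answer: -1/862553 ≈ -1.1593e-6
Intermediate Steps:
J(O, b) = 10 (J(O, b) = 4 + 6 = 10)
f(l, A) = 10
r(n, q) = -½ (r(n, q) = 1/(-2) = -½)
I(G) = 10
1/(I(r(24, 8)) - 862563) = 1/(10 - 862563) = 1/(-862553) = -1/862553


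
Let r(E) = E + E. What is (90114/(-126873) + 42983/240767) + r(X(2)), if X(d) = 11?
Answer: 218595733241/10182277197 ≈ 21.468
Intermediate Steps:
r(E) = 2*E
(90114/(-126873) + 42983/240767) + r(X(2)) = (90114/(-126873) + 42983/240767) + 2*11 = (90114*(-1/126873) + 42983*(1/240767)) + 22 = (-30038/42291 + 42983/240767) + 22 = -5414365093/10182277197 + 22 = 218595733241/10182277197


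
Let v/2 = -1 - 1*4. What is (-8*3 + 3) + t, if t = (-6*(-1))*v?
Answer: -81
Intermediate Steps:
v = -10 (v = 2*(-1 - 1*4) = 2*(-1 - 4) = 2*(-5) = -10)
t = -60 (t = -6*(-1)*(-10) = 6*(-10) = -60)
(-8*3 + 3) + t = (-8*3 + 3) - 60 = (-24 + 3) - 60 = -21 - 60 = -81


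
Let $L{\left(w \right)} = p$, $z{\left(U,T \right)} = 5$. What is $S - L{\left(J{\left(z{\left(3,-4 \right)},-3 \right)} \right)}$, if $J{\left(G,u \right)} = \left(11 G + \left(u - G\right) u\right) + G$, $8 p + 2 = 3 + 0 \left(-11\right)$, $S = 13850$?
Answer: $\frac{110799}{8} \approx 13850.0$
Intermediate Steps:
$p = \frac{1}{8}$ ($p = - \frac{1}{4} + \frac{3 + 0 \left(-11\right)}{8} = - \frac{1}{4} + \frac{3 + 0}{8} = - \frac{1}{4} + \frac{1}{8} \cdot 3 = - \frac{1}{4} + \frac{3}{8} = \frac{1}{8} \approx 0.125$)
$J{\left(G,u \right)} = 12 G + u \left(u - G\right)$ ($J{\left(G,u \right)} = \left(11 G + u \left(u - G\right)\right) + G = 12 G + u \left(u - G\right)$)
$L{\left(w \right)} = \frac{1}{8}$
$S - L{\left(J{\left(z{\left(3,-4 \right)},-3 \right)} \right)} = 13850 - \frac{1}{8} = \frac{110799}{8}$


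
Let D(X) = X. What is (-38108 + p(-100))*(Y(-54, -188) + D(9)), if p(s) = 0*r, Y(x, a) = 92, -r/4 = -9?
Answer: -3848908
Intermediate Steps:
r = 36 (r = -4*(-9) = 36)
p(s) = 0 (p(s) = 0*36 = 0)
(-38108 + p(-100))*(Y(-54, -188) + D(9)) = (-38108 + 0)*(92 + 9) = -38108*101 = -3848908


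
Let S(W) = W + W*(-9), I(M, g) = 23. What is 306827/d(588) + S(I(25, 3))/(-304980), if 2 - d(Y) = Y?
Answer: -1017130333/1942590 ≈ -523.59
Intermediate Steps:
S(W) = -8*W (S(W) = W - 9*W = -8*W)
d(Y) = 2 - Y
306827/d(588) + S(I(25, 3))/(-304980) = 306827/(2 - 1*588) - 8*23/(-304980) = 306827/(2 - 588) - 184*(-1/304980) = 306827/(-586) + 2/3315 = 306827*(-1/586) + 2/3315 = -306827/586 + 2/3315 = -1017130333/1942590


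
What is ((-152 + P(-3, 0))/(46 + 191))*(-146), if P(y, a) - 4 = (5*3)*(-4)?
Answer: 30368/237 ≈ 128.14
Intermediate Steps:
P(y, a) = -56 (P(y, a) = 4 + (5*3)*(-4) = 4 + 15*(-4) = 4 - 60 = -56)
((-152 + P(-3, 0))/(46 + 191))*(-146) = ((-152 - 56)/(46 + 191))*(-146) = -208/237*(-146) = 30368/237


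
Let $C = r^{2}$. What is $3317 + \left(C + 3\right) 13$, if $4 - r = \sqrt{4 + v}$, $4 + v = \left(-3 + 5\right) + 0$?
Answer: $3590 - 104 \sqrt{2} \approx 3442.9$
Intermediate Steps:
$v = -2$ ($v = -4 + \left(\left(-3 + 5\right) + 0\right) = -4 + \left(2 + 0\right) = -4 + 2 = -2$)
$r = 4 - \sqrt{2}$ ($r = 4 - \sqrt{4 - 2} = 4 - \sqrt{2} \approx 2.5858$)
$C = \left(4 - \sqrt{2}\right)^{2} \approx 6.6863$
$3317 + \left(C + 3\right) 13 = 3317 + \left(\left(4 - \sqrt{2}\right)^{2} + 3\right) 13 = 3317 + \left(3 + \left(4 - \sqrt{2}\right)^{2}\right) 13 = 3317 + \left(39 + 13 \left(4 - \sqrt{2}\right)^{2}\right) = 3356 + 13 \left(4 - \sqrt{2}\right)^{2}$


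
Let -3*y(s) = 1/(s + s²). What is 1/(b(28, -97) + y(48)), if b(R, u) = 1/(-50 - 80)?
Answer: -458640/3593 ≈ -127.65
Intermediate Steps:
b(R, u) = -1/130 (b(R, u) = 1/(-130) = -1/130)
y(s) = -1/(3*(s + s²))
1/(b(28, -97) + y(48)) = 1/(-1/130 - ⅓/(48*(1 + 48))) = 1/(-1/130 - ⅓*1/48/49) = 1/(-1/130 - ⅓*1/48*1/49) = 1/(-1/130 - 1/7056) = 1/(-3593/458640) = -458640/3593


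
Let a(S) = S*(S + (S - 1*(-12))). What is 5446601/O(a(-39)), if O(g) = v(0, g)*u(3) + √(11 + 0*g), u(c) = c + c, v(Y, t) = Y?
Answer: 5446601*√11/11 ≈ 1.6422e+6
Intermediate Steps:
a(S) = S*(12 + 2*S) (a(S) = S*(S + (S + 12)) = S*(S + (12 + S)) = S*(12 + 2*S))
u(c) = 2*c
O(g) = √11 (O(g) = 0*(2*3) + √(11 + 0*g) = 0*6 + √(11 + 0) = 0 + √11 = √11)
5446601/O(a(-39)) = 5446601/(√11) = 5446601*(√11/11) = 5446601*√11/11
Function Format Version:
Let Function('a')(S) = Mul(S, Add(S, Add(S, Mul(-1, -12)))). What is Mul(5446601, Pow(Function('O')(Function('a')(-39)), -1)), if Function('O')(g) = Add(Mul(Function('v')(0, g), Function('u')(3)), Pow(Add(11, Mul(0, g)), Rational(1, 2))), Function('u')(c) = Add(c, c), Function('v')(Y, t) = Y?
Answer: Mul(Rational(5446601, 11), Pow(11, Rational(1, 2))) ≈ 1.6422e+6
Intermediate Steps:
Function('a')(S) = Mul(S, Add(12, Mul(2, S))) (Function('a')(S) = Mul(S, Add(S, Add(S, 12))) = Mul(S, Add(S, Add(12, S))) = Mul(S, Add(12, Mul(2, S))))
Function('u')(c) = Mul(2, c)
Function('O')(g) = Pow(11, Rational(1, 2)) (Function('O')(g) = Add(Mul(0, Mul(2, 3)), Pow(Add(11, Mul(0, g)), Rational(1, 2))) = Add(Mul(0, 6), Pow(Add(11, 0), Rational(1, 2))) = Add(0, Pow(11, Rational(1, 2))) = Pow(11, Rational(1, 2)))
Mul(5446601, Pow(Function('O')(Function('a')(-39)), -1)) = Mul(5446601, Pow(Pow(11, Rational(1, 2)), -1)) = Mul(5446601, Mul(Rational(1, 11), Pow(11, Rational(1, 2)))) = Mul(Rational(5446601, 11), Pow(11, Rational(1, 2)))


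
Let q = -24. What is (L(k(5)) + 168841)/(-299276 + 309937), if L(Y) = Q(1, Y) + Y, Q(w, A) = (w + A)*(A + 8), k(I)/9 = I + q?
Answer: 196380/10661 ≈ 18.420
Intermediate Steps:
k(I) = -216 + 9*I (k(I) = 9*(I - 24) = 9*(-24 + I) = -216 + 9*I)
Q(w, A) = (8 + A)*(A + w) (Q(w, A) = (A + w)*(8 + A) = (8 + A)*(A + w))
L(Y) = 8 + Y**2 + 10*Y (L(Y) = (Y**2 + 8*Y + 8*1 + Y*1) + Y = (Y**2 + 8*Y + 8 + Y) + Y = (8 + Y**2 + 9*Y) + Y = 8 + Y**2 + 10*Y)
(L(k(5)) + 168841)/(-299276 + 309937) = ((8 + (-216 + 9*5)**2 + 10*(-216 + 9*5)) + 168841)/(-299276 + 309937) = ((8 + (-216 + 45)**2 + 10*(-216 + 45)) + 168841)/10661 = ((8 + (-171)**2 + 10*(-171)) + 168841)*(1/10661) = ((8 + 29241 - 1710) + 168841)*(1/10661) = (27539 + 168841)*(1/10661) = 196380*(1/10661) = 196380/10661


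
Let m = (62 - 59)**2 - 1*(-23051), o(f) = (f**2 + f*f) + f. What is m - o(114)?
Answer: -3046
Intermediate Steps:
o(f) = f + 2*f**2 (o(f) = (f**2 + f**2) + f = 2*f**2 + f = f + 2*f**2)
m = 23060 (m = 3**2 + 23051 = 9 + 23051 = 23060)
m - o(114) = 23060 - 114*(1 + 2*114) = 23060 - 114*(1 + 228) = 23060 - 114*229 = 23060 - 1*26106 = 23060 - 26106 = -3046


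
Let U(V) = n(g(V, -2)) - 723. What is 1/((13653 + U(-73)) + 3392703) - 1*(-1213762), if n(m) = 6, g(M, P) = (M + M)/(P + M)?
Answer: 4133635203919/3405639 ≈ 1.2138e+6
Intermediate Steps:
g(M, P) = 2*M/(M + P) (g(M, P) = (2*M)/(M + P) = 2*M/(M + P))
U(V) = -717 (U(V) = 6 - 723 = -717)
1/((13653 + U(-73)) + 3392703) - 1*(-1213762) = 1/((13653 - 717) + 3392703) - 1*(-1213762) = 1/(12936 + 3392703) + 1213762 = 1/3405639 + 1213762 = 4133635203919/3405639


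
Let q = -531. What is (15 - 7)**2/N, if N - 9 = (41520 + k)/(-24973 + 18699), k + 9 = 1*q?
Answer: 200768/7743 ≈ 25.929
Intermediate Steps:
k = -540 (k = -9 + 1*(-531) = -9 - 531 = -540)
N = 7743/3137 (N = 9 + (41520 - 540)/(-24973 + 18699) = 9 + 40980/(-6274) = 9 + 40980*(-1/6274) = 9 - 20490/3137 = 7743/3137 ≈ 2.4683)
(15 - 7)**2/N = (15 - 7)**2/(7743/3137) = 8**2*(3137/7743) = 64*(3137/7743) = 200768/7743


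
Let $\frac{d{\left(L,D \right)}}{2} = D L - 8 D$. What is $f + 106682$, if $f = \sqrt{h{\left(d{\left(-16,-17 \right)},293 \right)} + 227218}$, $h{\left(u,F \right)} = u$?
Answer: $106682 + \sqrt{228034} \approx 1.0716 \cdot 10^{5}$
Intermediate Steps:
$d{\left(L,D \right)} = - 16 D + 2 D L$ ($d{\left(L,D \right)} = 2 \left(D L - 8 D\right) = 2 \left(- 8 D + D L\right) = - 16 D + 2 D L$)
$f = \sqrt{228034}$ ($f = \sqrt{2 \left(-17\right) \left(-8 - 16\right) + 227218} = \sqrt{2 \left(-17\right) \left(-24\right) + 227218} = \sqrt{816 + 227218} = \sqrt{228034} \approx 477.53$)
$f + 106682 = \sqrt{228034} + 106682 = 106682 + \sqrt{228034}$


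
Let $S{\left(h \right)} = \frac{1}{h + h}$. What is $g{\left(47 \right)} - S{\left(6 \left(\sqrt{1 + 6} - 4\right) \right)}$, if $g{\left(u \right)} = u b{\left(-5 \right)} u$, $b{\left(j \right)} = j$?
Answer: $- \frac{298214}{27} + \frac{\sqrt{7}}{108} \approx -11045.0$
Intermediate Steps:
$S{\left(h \right)} = \frac{1}{2 h}$
$g{\left(u \right)} = - 5 u^{2}$ ($g{\left(u \right)} = u \left(-5\right) u = - 5 u u = - 5 u^{2}$)
$g{\left(47 \right)} - S{\left(6 \left(\sqrt{1 + 6} - 4\right) \right)} = - 5 \cdot 47^{2} - \frac{1}{2 \cdot 6 \left(\sqrt{1 + 6} - 4\right)} = \left(-5\right) 2209 - \frac{1}{2 \cdot 6 \left(\sqrt{7} - 4\right)} = -11045 - \frac{1}{2 \cdot 6 \left(-4 + \sqrt{7}\right)} = -11045 - \frac{1}{2 \left(-24 + 6 \sqrt{7}\right)}$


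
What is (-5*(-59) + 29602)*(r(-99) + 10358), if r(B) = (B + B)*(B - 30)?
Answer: 1073302300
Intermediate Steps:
r(B) = 2*B*(-30 + B) (r(B) = (2*B)*(-30 + B) = 2*B*(-30 + B))
(-5*(-59) + 29602)*(r(-99) + 10358) = (-5*(-59) + 29602)*(2*(-99)*(-30 - 99) + 10358) = (295 + 29602)*(2*(-99)*(-129) + 10358) = 29897*(25542 + 10358) = 29897*35900 = 1073302300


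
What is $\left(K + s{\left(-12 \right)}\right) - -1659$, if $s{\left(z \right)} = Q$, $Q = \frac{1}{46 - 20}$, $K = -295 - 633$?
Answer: $\frac{19007}{26} \approx 731.04$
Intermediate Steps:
$K = -928$ ($K = -295 - 633 = -928$)
$Q = \frac{1}{26} \approx 0.038462$
$s{\left(z \right)} = \frac{1}{26}$
$\left(K + s{\left(-12 \right)}\right) - -1659 = \left(-928 + \frac{1}{26}\right) - -1659 = - \frac{24127}{26} + 1659 = \frac{19007}{26}$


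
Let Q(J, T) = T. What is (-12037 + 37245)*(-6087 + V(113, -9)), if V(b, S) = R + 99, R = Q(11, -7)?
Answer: -151121960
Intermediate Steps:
R = -7
V(b, S) = 92 (V(b, S) = -7 + 99 = 92)
(-12037 + 37245)*(-6087 + V(113, -9)) = (-12037 + 37245)*(-6087 + 92) = 25208*(-5995) = -151121960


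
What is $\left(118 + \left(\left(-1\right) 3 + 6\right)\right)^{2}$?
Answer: $14641$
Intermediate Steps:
$\left(118 + \left(\left(-1\right) 3 + 6\right)\right)^{2} = \left(118 + \left(-3 + 6\right)\right)^{2} = \left(118 + 3\right)^{2} = 121^{2} = 14641$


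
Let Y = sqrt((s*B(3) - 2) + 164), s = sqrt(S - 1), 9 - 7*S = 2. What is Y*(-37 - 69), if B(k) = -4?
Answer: -954*sqrt(2) ≈ -1349.2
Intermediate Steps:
S = 1 (S = 9/7 - 1/7*2 = 9/7 - 2/7 = 1)
s = 0 (s = sqrt(1 - 1) = sqrt(0) = 0)
Y = 9*sqrt(2) (Y = sqrt((0*(-4) - 2) + 164) = sqrt((0 - 2) + 164) = sqrt(-2 + 164) = sqrt(162) = 9*sqrt(2) ≈ 12.728)
Y*(-37 - 69) = (9*sqrt(2))*(-37 - 69) = (9*sqrt(2))*(-106) = -954*sqrt(2)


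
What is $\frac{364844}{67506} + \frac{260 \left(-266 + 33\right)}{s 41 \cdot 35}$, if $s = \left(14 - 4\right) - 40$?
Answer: $\frac{329934128}{48435555} \approx 6.8118$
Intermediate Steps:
$s = -30$ ($s = \left(14 - 4\right) - 40 = 10 - 40 = -30$)
$\frac{364844}{67506} + \frac{260 \left(-266 + 33\right)}{s 41 \cdot 35} = \frac{364844}{67506} + \frac{260 \left(-266 + 33\right)}{\left(-30\right) 41 \cdot 35} = 364844 \cdot \frac{1}{67506} + \frac{260 \left(-233\right)}{\left(-1230\right) 35} = \frac{182422}{33753} - \frac{60580}{-43050} = \frac{182422}{33753} - - \frac{6058}{4305} = \frac{182422}{33753} + \frac{6058}{4305} = \frac{329934128}{48435555}$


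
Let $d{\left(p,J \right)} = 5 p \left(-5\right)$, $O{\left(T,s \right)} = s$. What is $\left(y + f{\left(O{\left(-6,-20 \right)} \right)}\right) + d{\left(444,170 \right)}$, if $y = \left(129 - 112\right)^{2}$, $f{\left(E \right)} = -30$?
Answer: $-10841$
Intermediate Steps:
$d{\left(p,J \right)} = - 25 p$
$y = 289$ ($y = 17^{2} = 289$)
$\left(y + f{\left(O{\left(-6,-20 \right)} \right)}\right) + d{\left(444,170 \right)} = \left(289 - 30\right) - 11100 = 259 - 11100 = -10841$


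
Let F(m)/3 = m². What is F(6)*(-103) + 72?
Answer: -11052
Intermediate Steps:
F(m) = 3*m²
F(6)*(-103) + 72 = (3*6²)*(-103) + 72 = (3*36)*(-103) + 72 = 108*(-103) + 72 = -11124 + 72 = -11052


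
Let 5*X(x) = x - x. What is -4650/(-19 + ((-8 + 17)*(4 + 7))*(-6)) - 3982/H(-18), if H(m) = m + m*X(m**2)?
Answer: 1262333/5517 ≈ 228.81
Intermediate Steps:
X(x) = 0 (X(x) = (x - x)/5 = (1/5)*0 = 0)
H(m) = m (H(m) = m + m*0 = m + 0 = m)
-4650/(-19 + ((-8 + 17)*(4 + 7))*(-6)) - 3982/H(-18) = -4650/(-19 + ((-8 + 17)*(4 + 7))*(-6)) - 3982/(-18) = -4650/(-19 + (9*11)*(-6)) - 3982*(-1/18) = -4650/(-19 + 99*(-6)) + 1991/9 = -4650/(-19 - 594) + 1991/9 = -4650/(-613) + 1991/9 = -4650*(-1/613) + 1991/9 = 4650/613 + 1991/9 = 1262333/5517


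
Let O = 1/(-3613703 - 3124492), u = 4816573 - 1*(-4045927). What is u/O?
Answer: -59717253187500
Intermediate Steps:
u = 8862500 (u = 4816573 + 4045927 = 8862500)
O = -1/6738195 (O = 1/(-6738195) = -1/6738195 ≈ -1.4841e-7)
u/O = 8862500/(-1/6738195) = 8862500*(-6738195) = -59717253187500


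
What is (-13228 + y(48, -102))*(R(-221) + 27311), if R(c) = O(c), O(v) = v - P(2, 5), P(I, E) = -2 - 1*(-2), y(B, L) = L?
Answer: -361109700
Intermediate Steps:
P(I, E) = 0 (P(I, E) = -2 + 2 = 0)
O(v) = v (O(v) = v - 1*0 = v + 0 = v)
R(c) = c
(-13228 + y(48, -102))*(R(-221) + 27311) = (-13228 - 102)*(-221 + 27311) = -13330*27090 = -361109700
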